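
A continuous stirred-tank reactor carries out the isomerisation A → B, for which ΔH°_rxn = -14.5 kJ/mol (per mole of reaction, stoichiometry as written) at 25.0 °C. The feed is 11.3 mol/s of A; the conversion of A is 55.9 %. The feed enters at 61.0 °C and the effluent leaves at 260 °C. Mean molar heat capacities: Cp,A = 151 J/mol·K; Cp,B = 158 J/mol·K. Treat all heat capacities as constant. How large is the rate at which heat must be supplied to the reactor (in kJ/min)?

Extent of reaction ξ = 0.559 × 11.3 = 6.3167 mol/s
Reaction term: ξ·ΔH°_rxn = 6.3167 × -14.5 = -91.592 kJ/s
Sensible, feed 61.0→25 °C: -61.427 kJ/s
Outlet flows (mol/s): A 4.9833, B 6.3167
Sensible, products 25→260 °C: 411.37 kJ/s
Q = ΔH = 258.35 kJ/s = 258.35 kW
Heat supplied = 15501 kJ/min

Q_in = 15500 kJ/min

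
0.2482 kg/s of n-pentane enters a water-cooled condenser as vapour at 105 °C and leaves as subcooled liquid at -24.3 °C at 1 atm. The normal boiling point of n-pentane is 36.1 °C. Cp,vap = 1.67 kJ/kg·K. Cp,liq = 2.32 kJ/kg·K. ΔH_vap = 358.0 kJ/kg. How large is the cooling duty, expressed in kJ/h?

vapour 105→36.1 °C: -115.06 kJ/kg
condensation at 36.1 °C: -358 kJ/kg
liquid 36.1→-24.3 °C: -140.13 kJ/kg
Δh = -115.06 + -358 + -140.13 = -613.19 kJ/kg
Q = ṁ·Δh = 0.2482 kg/s × -613.19 kJ/kg = -152.19 kJ/s
|Q| = 152.19 kW = 547900 kJ/h

Q_c = 548000 kJ/h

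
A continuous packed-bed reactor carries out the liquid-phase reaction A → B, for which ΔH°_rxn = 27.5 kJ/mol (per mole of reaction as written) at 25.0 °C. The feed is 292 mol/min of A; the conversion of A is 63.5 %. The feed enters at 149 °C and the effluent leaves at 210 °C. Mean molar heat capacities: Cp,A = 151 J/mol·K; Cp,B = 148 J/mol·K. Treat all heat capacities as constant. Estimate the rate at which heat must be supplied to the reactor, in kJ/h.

Q_in = 461000 kJ/h

Extent of reaction ξ = 0.635 × 292 = 185.42 mol/min
Reaction term: ξ·ΔH°_rxn = 185.42 × 27.5 = 5099.1 kJ/min
Sensible, feed 149→25 °C: -5467.4 kJ/min
Outlet flows (mol/min): A 106.58, B 185.42
Sensible, products 25→210 °C: 8054.1 kJ/min
Q = ΔH = 7685.8 kJ/min = 128.1 kW
Heat supplied = 461150 kJ/h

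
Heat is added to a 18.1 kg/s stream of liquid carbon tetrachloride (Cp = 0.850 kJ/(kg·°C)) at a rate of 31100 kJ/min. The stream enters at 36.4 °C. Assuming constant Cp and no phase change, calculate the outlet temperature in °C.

T_out = 70.1 °C

Q = 31100 kJ/min = 518.33 kJ/s
ΔT = Q/(ṁ·Cp) = 518.33/(18.1×0.850) = 33.691 K
T_out = 36.4 + 33.691 = 70.091 °C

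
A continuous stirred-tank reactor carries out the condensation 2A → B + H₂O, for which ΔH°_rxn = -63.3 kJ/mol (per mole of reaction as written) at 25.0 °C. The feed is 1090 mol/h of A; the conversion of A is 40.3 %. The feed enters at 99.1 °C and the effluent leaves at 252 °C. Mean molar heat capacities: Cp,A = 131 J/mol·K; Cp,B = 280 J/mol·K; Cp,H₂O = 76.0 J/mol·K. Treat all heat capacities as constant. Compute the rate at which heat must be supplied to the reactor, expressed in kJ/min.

Q_in = 210 kJ/min

Extent of reaction ξ = 0.403 × 1090 / 2 = 219.64 mol/h
Reaction term: ξ·ΔH°_rxn = 219.64 × -63.3 = -13903 kJ/h
Sensible, feed 99.1→25 °C: -10581 kJ/h
Outlet flows (mol/h): A 650.73, B 219.64, H₂O 219.64
Sensible, products 25→252 °C: 37100 kJ/h
Q = ΔH = 12616 kJ/h = 3.5045 kW
Heat supplied = 210.27 kJ/min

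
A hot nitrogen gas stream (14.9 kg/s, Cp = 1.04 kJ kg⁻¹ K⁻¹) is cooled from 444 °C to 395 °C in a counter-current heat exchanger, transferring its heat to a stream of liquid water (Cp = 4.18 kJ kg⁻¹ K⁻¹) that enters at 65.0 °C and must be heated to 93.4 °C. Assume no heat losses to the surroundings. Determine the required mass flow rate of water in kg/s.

Heat released by hot stream: Q = 14.9 × 1.04 × (444 − 395) = 759.3 kJ/s
Energy balance on cold side (adiabatic exchanger): Q = ṁ_c·Cp_c·(T_c,out − T_c,in)
ṁ_c = 759.3 / [4.18 × (93.4 − 65.0)] = 6.3962 kg/s

ṁ_c = 6.40 kg/s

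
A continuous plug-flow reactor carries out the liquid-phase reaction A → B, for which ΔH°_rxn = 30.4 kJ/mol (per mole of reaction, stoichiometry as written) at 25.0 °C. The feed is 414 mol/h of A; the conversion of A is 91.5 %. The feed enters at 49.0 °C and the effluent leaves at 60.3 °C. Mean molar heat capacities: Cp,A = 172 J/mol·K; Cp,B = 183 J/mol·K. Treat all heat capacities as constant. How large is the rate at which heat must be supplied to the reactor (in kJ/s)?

Q_in = 3.46 kJ/s

Extent of reaction ξ = 0.915 × 414 = 378.81 mol/h
Reaction term: ξ·ΔH°_rxn = 378.81 × 30.4 = 11516 kJ/h
Sensible, feed 49.0→25 °C: -1709 kJ/h
Outlet flows (mol/h): A 35.19, B 378.81
Sensible, products 25→60.3 °C: 2660.7 kJ/h
Q = ΔH = 12468 kJ/h = 3.4632 kW
Heat supplied = 3.4632 kJ/s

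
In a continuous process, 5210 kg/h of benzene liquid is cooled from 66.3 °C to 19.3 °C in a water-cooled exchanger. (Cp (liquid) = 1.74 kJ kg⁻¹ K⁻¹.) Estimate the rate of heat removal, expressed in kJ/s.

Q_c = 118 kJ/s

Q = ṁ·Cp·ΔT = 5210 × 1.74 × (19.3 − 66.3) = -426070 kJ/h
Converting: 426070 / 3600 s = 118.35 kW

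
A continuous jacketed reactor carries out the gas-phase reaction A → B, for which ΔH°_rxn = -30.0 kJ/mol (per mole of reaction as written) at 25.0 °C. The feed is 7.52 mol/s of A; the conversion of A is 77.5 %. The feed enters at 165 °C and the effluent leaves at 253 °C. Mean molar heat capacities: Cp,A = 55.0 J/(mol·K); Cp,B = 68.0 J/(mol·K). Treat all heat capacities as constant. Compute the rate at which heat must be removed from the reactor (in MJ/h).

Extent of reaction ξ = 0.775 × 7.52 = 5.828 mol/s
Reaction term: ξ·ΔH°_rxn = 5.828 × -30.0 = -174.84 kJ/s
Sensible, feed 165→25 °C: -57.904 kJ/s
Outlet flows (mol/s): A 1.692, B 5.828
Sensible, products 25→253 °C: 111.57 kJ/s
Q = ΔH = -121.17 kJ/s = -121.17 kW
Heat removed = 436.21 MJ/h

Q_out = 436 MJ/h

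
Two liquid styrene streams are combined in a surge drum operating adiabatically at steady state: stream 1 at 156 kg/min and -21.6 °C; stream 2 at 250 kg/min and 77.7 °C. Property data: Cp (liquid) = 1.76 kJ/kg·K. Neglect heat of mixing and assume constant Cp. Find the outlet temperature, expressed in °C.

T_out = 39.5 °C

No heat crosses the boundary, so H_out = H_in.
Σ ṁᵢCp,ᵢTᵢ = 156×1.76×-21.6 + 250×1.76×77.7 = 28258
Σ ṁᵢCp,ᵢ = 156×1.76 + 250×1.76 = 714.56
T_out = 28258 / 714.56 = 39.545 °C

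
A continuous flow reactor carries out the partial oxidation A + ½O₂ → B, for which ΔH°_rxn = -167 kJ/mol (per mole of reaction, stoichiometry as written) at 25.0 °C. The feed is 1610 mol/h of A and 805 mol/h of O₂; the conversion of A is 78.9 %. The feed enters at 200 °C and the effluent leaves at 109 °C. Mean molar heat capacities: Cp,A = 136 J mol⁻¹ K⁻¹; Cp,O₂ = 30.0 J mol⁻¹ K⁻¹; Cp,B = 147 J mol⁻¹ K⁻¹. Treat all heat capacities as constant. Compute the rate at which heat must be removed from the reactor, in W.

Q_out = 65200 W

Extent of reaction ξ = 0.789 × 1610 = 1270.3 mol/h
Reaction term: ξ·ΔH°_rxn = 1270.3 × -167 = -212140 kJ/h
Sensible, feed 200→25 °C: -42544 kJ/h
Outlet flows (mol/h): A 339.71, O₂ 169.86, B 1270.3
Sensible, products 25→109 °C: 19994 kJ/h
Q = ΔH = -234690 kJ/h = -65.191 kW
Heat removed = 65191 W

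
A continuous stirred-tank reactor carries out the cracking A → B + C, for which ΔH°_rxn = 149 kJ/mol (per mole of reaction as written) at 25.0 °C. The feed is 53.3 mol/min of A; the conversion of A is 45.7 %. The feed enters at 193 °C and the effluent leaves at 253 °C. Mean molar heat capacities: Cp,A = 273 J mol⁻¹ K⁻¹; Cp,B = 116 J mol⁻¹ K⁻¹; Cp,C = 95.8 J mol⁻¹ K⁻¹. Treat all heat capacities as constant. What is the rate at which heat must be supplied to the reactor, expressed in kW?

Q_in = 69.4 kW

Extent of reaction ξ = 0.457 × 53.3 = 24.358 mol/min
Reaction term: ξ·ΔH°_rxn = 24.358 × 149 = 3629.4 kJ/min
Sensible, feed 193→25 °C: -2444.6 kJ/min
Outlet flows (mol/min): A 28.942, B 24.358, C 24.358
Sensible, products 25→253 °C: 2977.7 kJ/min
Q = ΔH = 4162.5 kJ/min = 69.375 kW
Heat supplied = 69.375 kW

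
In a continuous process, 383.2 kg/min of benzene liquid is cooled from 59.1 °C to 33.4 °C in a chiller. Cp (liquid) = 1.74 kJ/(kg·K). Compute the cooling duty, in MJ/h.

Q_c = 1030 MJ/h

Q = ṁ·Cp·ΔT = 383.2 × 1.74 × (33.4 − 59.1) = -17136 kJ/min
Converting: 17136 / 60 s = 285.6 kW
Cooling duty = 1028.2 MJ/h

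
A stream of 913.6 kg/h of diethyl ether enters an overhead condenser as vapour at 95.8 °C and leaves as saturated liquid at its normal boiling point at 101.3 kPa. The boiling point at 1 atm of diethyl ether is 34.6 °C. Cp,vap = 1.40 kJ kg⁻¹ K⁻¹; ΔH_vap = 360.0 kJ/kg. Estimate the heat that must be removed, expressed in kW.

Q_c = 113 kW

vapour 95.8→34.6 °C: -85.68 kJ/kg
condensation at 34.6 °C: -360 kJ/kg
Δh = -85.68 + -360 = -445.68 kJ/kg
Q = ṁ·Δh = 913.6 kg/h × -445.68 kJ/kg = -407170 kJ/h
|Q| = 113.1 kW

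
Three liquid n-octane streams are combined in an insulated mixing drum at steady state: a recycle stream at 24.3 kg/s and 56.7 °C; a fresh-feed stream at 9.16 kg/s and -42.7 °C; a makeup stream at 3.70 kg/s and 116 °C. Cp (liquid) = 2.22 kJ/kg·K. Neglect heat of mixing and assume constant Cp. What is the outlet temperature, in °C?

T_out = 38.1 °C

Energy balance with Q = 0: Σ ṁᵢCp,ᵢ(T_out − Tᵢ) = 0
Σ ṁᵢCp,ᵢTᵢ = 24.3×2.22×56.7 + 9.16×2.22×-42.7 + 3.70×2.22×116 = 3143.2
Σ ṁᵢCp,ᵢ = 24.3×2.22 + 9.16×2.22 + 3.70×2.22 = 82.495
T_out = 3143.2 / 82.495 = 38.102 °C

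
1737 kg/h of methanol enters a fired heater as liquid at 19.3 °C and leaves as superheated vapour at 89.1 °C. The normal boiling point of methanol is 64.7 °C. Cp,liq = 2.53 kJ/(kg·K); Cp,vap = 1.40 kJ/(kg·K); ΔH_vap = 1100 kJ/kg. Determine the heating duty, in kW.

liquid 19.3→64.7 °C: 114.86 kJ/kg
vaporisation at 64.7 °C: 1100 kJ/kg
vapour 64.7→89.1 °C: 34.16 kJ/kg
Δh = 114.86 + 1100 + 34.16 = 1249 kJ/kg
Q = ṁ·Δh = 1737 kg/h × 1249 kJ/kg = 2.1696e+06 kJ/h
|Q| = 602.65 kW

Q = 603 kW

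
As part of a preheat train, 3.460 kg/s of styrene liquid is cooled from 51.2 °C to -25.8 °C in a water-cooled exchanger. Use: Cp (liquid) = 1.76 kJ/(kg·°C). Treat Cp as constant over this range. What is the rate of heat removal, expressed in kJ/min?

Q_c = 28100 kJ/min

Q = ṁ·Cp·ΔT = 3.460 × 1.76 × (-25.8 − 51.2) = -468.9 kJ/s
Cooling duty = 28134 kJ/min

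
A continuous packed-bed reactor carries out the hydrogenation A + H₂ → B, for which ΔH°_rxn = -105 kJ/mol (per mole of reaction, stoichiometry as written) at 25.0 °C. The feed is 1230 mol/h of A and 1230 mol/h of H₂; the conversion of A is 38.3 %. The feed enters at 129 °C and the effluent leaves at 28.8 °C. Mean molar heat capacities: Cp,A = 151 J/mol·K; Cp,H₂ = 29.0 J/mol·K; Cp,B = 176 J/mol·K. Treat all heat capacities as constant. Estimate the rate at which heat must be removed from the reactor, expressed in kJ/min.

Q_out = 1190 kJ/min

Extent of reaction ξ = 0.383 × 1230 = 471.09 mol/h
Reaction term: ξ·ΔH°_rxn = 471.09 × -105 = -49464 kJ/h
Sensible, feed 129→25 °C: -23026 kJ/h
Outlet flows (mol/h): A 758.91, H₂ 758.91, B 471.09
Sensible, products 25→28.8 °C: 834.16 kJ/h
Q = ΔH = -71656 kJ/h = -19.904 kW
Heat removed = 1194.3 kJ/min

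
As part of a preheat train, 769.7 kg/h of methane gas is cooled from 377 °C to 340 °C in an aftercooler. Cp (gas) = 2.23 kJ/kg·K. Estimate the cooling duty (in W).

Q_c = 17600 W

Q = ṁ·Cp·ΔT = 769.7 × 2.23 × (340 − 377) = -63508 kJ/h
Converting: 63508 / 3600 s = 17.641 kW
Cooling duty = 17641 W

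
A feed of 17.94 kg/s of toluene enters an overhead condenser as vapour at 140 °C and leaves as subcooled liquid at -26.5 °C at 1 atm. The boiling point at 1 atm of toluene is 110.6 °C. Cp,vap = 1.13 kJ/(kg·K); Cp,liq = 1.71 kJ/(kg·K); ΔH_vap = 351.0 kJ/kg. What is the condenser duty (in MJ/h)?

vapour 140→110.6 °C: -33.222 kJ/kg
condensation at 110.6 °C: -351 kJ/kg
liquid 110.6→-26.5 °C: -234.44 kJ/kg
Δh = -33.222 + -351 + -234.44 = -618.66 kJ/kg
Q = ṁ·Δh = 17.94 kg/s × -618.66 kJ/kg = -11099 kJ/s
|Q| = 11099 kW = 39956 MJ/h

Q_c = 40000 MJ/h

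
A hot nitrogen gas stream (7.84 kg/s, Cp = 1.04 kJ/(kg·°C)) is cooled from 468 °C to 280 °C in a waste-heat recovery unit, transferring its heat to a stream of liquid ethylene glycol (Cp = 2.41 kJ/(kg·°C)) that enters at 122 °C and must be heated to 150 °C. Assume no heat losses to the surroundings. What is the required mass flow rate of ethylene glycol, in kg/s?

Heat released by hot stream: Q = 7.84 × 1.04 × (468 − 280) = 1532.9 kJ/s
Energy balance on cold side (adiabatic exchanger): Q = ṁ_c·Cp_c·(T_c,out − T_c,in)
ṁ_c = 1532.9 / [2.41 × (150 − 122)] = 22.716 kg/s

ṁ_c = 22.7 kg/s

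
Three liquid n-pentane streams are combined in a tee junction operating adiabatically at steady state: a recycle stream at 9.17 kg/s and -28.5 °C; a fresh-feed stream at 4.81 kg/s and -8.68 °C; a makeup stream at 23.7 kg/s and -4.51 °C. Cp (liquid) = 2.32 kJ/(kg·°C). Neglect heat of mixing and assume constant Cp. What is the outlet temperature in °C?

T_out = -10.9 °C

No heat crosses the boundary, so H_out = H_in.
Σ ṁᵢCp,ᵢTᵢ = 9.17×2.32×-28.5 + 4.81×2.32×-8.68 + 23.7×2.32×-4.51 = -951.16
Σ ṁᵢCp,ᵢ = 9.17×2.32 + 4.81×2.32 + 23.7×2.32 = 87.418
T_out = -951.16 / 87.418 = -10.881 °C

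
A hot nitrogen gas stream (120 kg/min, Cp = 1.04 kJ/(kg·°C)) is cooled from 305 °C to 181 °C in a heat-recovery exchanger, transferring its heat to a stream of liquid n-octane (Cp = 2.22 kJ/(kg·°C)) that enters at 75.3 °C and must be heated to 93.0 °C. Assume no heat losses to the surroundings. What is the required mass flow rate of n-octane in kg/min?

Heat released by hot stream: Q = 120 × 1.04 × (305 − 181) = 15475 kJ/min
Energy balance on cold side (adiabatic exchanger): Q = ṁ_c·Cp_c·(T_c,out − T_c,in)
ṁ_c = 15475 / [2.22 × (93.0 − 75.3)] = 393.83 kg/min

ṁ_c = 394 kg/min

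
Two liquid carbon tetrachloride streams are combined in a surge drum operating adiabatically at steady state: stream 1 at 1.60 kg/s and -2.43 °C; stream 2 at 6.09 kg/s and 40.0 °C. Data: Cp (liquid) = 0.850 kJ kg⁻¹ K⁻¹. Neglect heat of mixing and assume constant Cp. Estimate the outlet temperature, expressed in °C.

No heat crosses the boundary, so H_out = H_in.
T_out = Σ ṁᵢCp,ᵢTᵢ / Σ ṁᵢCp,ᵢ
      = 203.76 / 6.5365 = 31.172 °C

T_out = 31.2 °C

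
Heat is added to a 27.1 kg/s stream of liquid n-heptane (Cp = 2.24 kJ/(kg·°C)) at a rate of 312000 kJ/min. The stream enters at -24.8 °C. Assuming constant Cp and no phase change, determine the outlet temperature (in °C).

Q = 312000 kJ/min = 5200 kJ/s
ΔT = Q/(ṁ·Cp) = 5200/(27.1×2.24) = 85.662 K
T_out = -24.8 + 85.662 = 60.862 °C

T_out = 60.9 °C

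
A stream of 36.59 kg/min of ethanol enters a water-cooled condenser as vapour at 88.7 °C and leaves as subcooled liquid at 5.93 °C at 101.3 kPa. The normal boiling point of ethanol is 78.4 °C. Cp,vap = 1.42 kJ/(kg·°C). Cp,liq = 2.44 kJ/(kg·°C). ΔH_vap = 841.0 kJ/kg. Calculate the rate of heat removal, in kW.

Q_c = 630 kW

vapour 88.7→78.4 °C: -14.626 kJ/kg
condensation at 78.4 °C: -841 kJ/kg
liquid 78.4→5.93 °C: -176.83 kJ/kg
Δh = -14.626 + -841 + -176.83 = -1032.5 kJ/kg
Q = ṁ·Δh = 36.59 kg/min × -1032.5 kJ/kg = -37777 kJ/min
|Q| = 629.62 kW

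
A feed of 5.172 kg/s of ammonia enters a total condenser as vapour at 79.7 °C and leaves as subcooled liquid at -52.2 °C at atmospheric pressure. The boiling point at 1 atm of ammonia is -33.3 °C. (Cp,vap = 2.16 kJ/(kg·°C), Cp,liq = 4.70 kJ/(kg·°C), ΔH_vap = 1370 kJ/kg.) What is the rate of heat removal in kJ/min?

Q_c = 528000 kJ/min

vapour 79.7→-33.3 °C: -244.08 kJ/kg
condensation at -33.3 °C: -1370 kJ/kg
liquid -33.3→-52.2 °C: -88.83 kJ/kg
Δh = -244.08 + -1370 + -88.83 = -1702.9 kJ/kg
Q = ṁ·Δh = 5.172 kg/s × -1702.9 kJ/kg = -8807.5 kJ/s
|Q| = 8807.5 kW = 528450 kJ/min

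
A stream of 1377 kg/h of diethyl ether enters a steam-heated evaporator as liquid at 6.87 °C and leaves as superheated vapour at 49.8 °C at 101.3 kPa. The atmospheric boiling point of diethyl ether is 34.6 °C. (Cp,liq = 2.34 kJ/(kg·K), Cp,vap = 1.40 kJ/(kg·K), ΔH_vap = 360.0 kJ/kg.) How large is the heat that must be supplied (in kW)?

liquid 6.87→34.6 °C: 64.888 kJ/kg
vaporisation at 34.6 °C: 360 kJ/kg
vapour 34.6→49.8 °C: 21.28 kJ/kg
Δh = 64.888 + 360 + 21.28 = 446.17 kJ/kg
Q = ṁ·Δh = 1377 kg/h × 446.17 kJ/kg = 614370 kJ/h
|Q| = 170.66 kW

Q = 171 kW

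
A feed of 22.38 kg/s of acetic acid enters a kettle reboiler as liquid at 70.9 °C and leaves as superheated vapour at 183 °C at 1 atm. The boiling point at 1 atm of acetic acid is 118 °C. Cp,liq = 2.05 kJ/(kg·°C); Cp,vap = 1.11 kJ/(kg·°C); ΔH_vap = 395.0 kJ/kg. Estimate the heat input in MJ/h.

Q = 45400 MJ/h

liquid 70.9→118 °C: 96.555 kJ/kg
vaporisation at 118 °C: 395 kJ/kg
vapour 118→183 °C: 72.15 kJ/kg
Δh = 96.555 + 395 + 72.15 = 563.7 kJ/kg
Q = ṁ·Δh = 22.38 kg/s × 563.7 kJ/kg = 12616 kJ/s
|Q| = 12616 kW = 45417 MJ/h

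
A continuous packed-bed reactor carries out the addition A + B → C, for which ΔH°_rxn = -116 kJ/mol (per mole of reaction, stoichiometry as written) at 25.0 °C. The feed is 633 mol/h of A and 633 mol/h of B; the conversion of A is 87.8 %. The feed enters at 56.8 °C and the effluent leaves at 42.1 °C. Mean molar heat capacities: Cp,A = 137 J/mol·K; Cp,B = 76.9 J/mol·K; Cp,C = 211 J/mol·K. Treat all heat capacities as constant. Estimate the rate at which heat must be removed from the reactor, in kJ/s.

Q_out = 18.5 kJ/s

Extent of reaction ξ = 0.878 × 633 = 555.77 mol/h
Reaction term: ξ·ΔH°_rxn = 555.77 × -116 = -64470 kJ/h
Sensible, feed 56.8→25 °C: -4305.7 kJ/h
Outlet flows (mol/h): A 77.226, B 77.226, C 555.77
Sensible, products 25→42.1 °C: 2287.8 kJ/h
Q = ΔH = -66488 kJ/h = -18.469 kW
Heat removed = 18.469 kJ/s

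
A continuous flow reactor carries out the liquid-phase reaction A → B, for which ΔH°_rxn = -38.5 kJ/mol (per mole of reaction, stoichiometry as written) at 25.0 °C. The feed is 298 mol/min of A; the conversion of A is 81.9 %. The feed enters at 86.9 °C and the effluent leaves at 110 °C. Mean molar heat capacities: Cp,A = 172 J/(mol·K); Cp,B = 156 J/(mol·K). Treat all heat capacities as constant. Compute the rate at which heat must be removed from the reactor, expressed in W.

Q_out = 142000 W

Extent of reaction ξ = 0.819 × 298 = 244.06 mol/min
Reaction term: ξ·ΔH°_rxn = 244.06 × -38.5 = -9396.4 kJ/min
Sensible, feed 86.9→25 °C: -3172.7 kJ/min
Outlet flows (mol/min): A 53.938, B 244.06
Sensible, products 25→110 °C: 4024.8 kJ/min
Q = ΔH = -8544.3 kJ/min = -142.4 kW
Heat removed = 142400 W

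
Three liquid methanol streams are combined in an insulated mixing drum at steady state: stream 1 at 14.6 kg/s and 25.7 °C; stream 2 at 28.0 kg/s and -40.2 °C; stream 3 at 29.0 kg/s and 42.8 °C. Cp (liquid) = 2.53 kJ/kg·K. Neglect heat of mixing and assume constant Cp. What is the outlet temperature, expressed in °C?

T_out = 6.86 °C

No heat crosses the boundary, so H_out = H_in.
T_out = Σ ṁᵢCp,ᵢTᵢ / Σ ṁᵢCp,ᵢ
      = 1241.8 / 181.15 = 6.855 °C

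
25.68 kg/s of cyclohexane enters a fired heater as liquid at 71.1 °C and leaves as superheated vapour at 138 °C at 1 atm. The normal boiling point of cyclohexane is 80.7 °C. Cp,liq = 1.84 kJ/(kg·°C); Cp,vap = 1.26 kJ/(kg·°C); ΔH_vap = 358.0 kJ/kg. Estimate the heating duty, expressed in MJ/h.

Q = 41400 MJ/h

liquid 71.1→80.7 °C: 17.664 kJ/kg
vaporisation at 80.7 °C: 358 kJ/kg
vapour 80.7→138 °C: 72.198 kJ/kg
Δh = 17.664 + 358 + 72.198 = 447.86 kJ/kg
Q = ṁ·Δh = 25.68 kg/s × 447.86 kJ/kg = 11501 kJ/s
|Q| = 11501 kW = 41404 MJ/h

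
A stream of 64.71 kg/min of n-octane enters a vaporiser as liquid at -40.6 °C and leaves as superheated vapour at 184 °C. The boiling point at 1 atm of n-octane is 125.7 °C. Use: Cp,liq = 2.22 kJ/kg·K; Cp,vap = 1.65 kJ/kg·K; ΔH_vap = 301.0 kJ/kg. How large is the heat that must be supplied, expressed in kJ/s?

liquid -40.6→125.7 °C: 369.19 kJ/kg
vaporisation at 125.7 °C: 301 kJ/kg
vapour 125.7→184 °C: 96.195 kJ/kg
Δh = 369.19 + 301 + 96.195 = 766.38 kJ/kg
Q = ṁ·Δh = 64.71 kg/min × 766.38 kJ/kg = 49593 kJ/min
|Q| = 826.54 kW

Q = 827 kJ/s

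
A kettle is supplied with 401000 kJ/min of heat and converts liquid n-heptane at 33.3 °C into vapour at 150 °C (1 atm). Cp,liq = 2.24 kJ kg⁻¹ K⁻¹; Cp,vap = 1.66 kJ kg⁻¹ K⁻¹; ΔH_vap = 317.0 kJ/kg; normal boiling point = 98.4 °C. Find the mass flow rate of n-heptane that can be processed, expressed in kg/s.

ṁ = 12.2 kg/s

Δh = 2.24×(98.4−33.3) + 317.0 + 1.66×(150−98.4) = 548.48 kJ/kg
Q = 401000 kJ/min = 6683.3 kJ/s = 6683.3 kJ/s
ṁ = Q/Δh = 6683.3 / 548.48 = 12.185 kg/s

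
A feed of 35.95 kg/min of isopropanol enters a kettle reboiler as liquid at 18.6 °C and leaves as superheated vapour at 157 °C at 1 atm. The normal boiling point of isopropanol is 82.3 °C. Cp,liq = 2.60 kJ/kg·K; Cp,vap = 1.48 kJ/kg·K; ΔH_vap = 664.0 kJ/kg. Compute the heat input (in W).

liquid 18.6→82.3 °C: 165.62 kJ/kg
vaporisation at 82.3 °C: 664 kJ/kg
vapour 82.3→157 °C: 110.56 kJ/kg
Δh = 165.62 + 664 + 110.56 = 940.18 kJ/kg
Q = ṁ·Δh = 35.95 kg/min × 940.18 kJ/kg = 33799 kJ/min
|Q| = 563.32 kW = 563320 W

Q = 563000 W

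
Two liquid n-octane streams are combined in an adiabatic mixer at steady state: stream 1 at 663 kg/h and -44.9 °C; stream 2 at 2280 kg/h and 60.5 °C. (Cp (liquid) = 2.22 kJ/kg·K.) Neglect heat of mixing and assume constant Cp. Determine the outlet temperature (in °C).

T_out = 36.8 °C

Adiabatic, steady state ⇒ Σ ṁᵢCp,ᵢ(T_out − Tᵢ) = 0
T_out = Σ ṁᵢCp,ᵢTᵢ / Σ ṁᵢCp,ᵢ
      = 240140 / 6533.5 = 36.755 °C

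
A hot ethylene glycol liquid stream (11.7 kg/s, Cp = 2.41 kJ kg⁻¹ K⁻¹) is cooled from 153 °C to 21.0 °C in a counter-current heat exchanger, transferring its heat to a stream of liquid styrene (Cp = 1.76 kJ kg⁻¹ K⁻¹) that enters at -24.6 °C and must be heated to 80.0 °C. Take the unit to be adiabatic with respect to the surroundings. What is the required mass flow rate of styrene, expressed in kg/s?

Heat released by hot stream: Q = 11.7 × 2.41 × (153 − 21.0) = 3722 kJ/s
Energy balance on cold side (adiabatic exchanger): Q = ṁ_c·Cp_c·(T_c,out − T_c,in)
ṁ_c = 3722 / [1.76 × (80.0 − -24.6)] = 20.218 kg/s

ṁ_c = 20.2 kg/s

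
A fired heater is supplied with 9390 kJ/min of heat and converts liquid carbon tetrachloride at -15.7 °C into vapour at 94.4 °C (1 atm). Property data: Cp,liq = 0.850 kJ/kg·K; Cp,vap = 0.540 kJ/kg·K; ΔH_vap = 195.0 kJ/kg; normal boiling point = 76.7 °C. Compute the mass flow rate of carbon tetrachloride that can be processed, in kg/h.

ṁ = 1990 kg/h

Δh = 0.850×(76.7−-15.7) + 195.0 + 0.540×(94.4−76.7) = 283.1 kJ/kg
Q = 9390 kJ/min = 156.5 kJ/s = 563400 kJ/h
ṁ = Q/Δh = 563400 / 283.1 = 1990.1 kg/h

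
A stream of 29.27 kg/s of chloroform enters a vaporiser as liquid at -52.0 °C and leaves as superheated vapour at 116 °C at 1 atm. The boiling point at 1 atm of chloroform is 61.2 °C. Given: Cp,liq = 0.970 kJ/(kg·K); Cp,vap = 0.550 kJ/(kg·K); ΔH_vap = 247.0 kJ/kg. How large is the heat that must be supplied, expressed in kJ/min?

Q = 680000 kJ/min

liquid -52.0→61.2 °C: 109.8 kJ/kg
vaporisation at 61.2 °C: 247 kJ/kg
vapour 61.2→116 °C: 30.14 kJ/kg
Δh = 109.8 + 247 + 30.14 = 386.94 kJ/kg
Q = ṁ·Δh = 29.27 kg/s × 386.94 kJ/kg = 11326 kJ/s
|Q| = 11326 kW = 679550 kJ/min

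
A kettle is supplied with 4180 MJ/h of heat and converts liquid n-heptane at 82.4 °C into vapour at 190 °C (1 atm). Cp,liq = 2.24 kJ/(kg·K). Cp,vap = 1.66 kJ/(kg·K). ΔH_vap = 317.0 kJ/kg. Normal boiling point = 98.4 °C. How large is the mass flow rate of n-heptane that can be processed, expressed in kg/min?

ṁ = 138 kg/min

Δh = 2.24×(98.4−82.4) + 317.0 + 1.66×(190−98.4) = 504.9 kJ/kg
Q = 4180 MJ/h = 1161.1 kJ/s = 69667 kJ/min
ṁ = Q/Δh = 69667 / 504.9 = 137.98 kg/min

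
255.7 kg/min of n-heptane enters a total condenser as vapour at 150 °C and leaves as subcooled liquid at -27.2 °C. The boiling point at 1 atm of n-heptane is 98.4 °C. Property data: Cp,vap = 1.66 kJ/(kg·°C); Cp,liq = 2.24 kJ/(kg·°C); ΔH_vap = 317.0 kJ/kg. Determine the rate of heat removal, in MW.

Q_c = 2.91 MW

vapour 150→98.4 °C: -85.656 kJ/kg
condensation at 98.4 °C: -317 kJ/kg
liquid 98.4→-27.2 °C: -281.34 kJ/kg
Δh = -85.656 + -317 + -281.34 = -684 kJ/kg
Q = ṁ·Δh = 255.7 kg/min × -684 kJ/kg = -174900 kJ/min
|Q| = 2915 kW = 2.915 MW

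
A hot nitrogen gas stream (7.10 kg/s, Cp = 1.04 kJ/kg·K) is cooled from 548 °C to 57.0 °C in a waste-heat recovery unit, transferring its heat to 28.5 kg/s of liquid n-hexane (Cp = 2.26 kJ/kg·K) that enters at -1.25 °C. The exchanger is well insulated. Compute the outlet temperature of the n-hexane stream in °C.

Heat released by hot stream: Q = 7.10 × 1.04 × (548 − 57.0) = 3625.5 kJ/s
Energy balance on cold side (adiabatic exchanger): Q = ṁ_c·Cp_c·(T_c,out − T_c,in)
T_c,out = -1.25 + 3625.5/(28.5 × 2.26) = 55.039 °C

T_c,out = 55.0 °C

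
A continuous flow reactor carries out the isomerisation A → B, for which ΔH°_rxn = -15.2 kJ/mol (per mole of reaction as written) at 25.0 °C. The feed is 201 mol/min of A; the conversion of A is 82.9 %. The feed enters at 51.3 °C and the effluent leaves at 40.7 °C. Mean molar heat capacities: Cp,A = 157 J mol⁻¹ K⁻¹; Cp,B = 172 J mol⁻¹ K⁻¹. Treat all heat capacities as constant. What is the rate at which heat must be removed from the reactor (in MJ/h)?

Q_out = 170 MJ/h

Extent of reaction ξ = 0.829 × 201 = 166.63 mol/min
Reaction term: ξ·ΔH°_rxn = 166.63 × -15.2 = -2532.8 kJ/min
Sensible, feed 51.3→25 °C: -829.95 kJ/min
Outlet flows (mol/min): A 34.371, B 166.63
Sensible, products 25→40.7 °C: 534.69 kJ/min
Q = ΔH = -2828 kJ/min = -47.134 kW
Heat removed = 169.68 MJ/h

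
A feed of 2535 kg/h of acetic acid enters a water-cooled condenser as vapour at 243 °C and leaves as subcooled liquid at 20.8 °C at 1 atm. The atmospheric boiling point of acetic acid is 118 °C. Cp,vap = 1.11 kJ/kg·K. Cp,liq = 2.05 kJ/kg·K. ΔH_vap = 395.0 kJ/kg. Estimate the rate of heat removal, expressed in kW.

Q_c = 516 kW

vapour 243→118 °C: -138.75 kJ/kg
condensation at 118 °C: -395 kJ/kg
liquid 118→20.8 °C: -199.26 kJ/kg
Δh = -138.75 + -395 + -199.26 = -733.01 kJ/kg
Q = ṁ·Δh = 2535 kg/h × -733.01 kJ/kg = -1.8582e+06 kJ/h
|Q| = 516.16 kW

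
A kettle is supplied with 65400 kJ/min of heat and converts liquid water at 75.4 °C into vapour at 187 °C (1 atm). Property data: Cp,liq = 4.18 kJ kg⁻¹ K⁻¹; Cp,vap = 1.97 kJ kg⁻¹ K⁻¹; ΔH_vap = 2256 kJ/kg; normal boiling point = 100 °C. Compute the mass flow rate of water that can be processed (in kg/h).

ṁ = 1550 kg/h

Δh = 4.18×(100−75.4) + 2256 + 1.97×(187−100) = 2530.2 kJ/kg
Q = 65400 kJ/min = 1090 kJ/s = 3.924e+06 kJ/h
ṁ = Q/Δh = 3.924e+06 / 2530.2 = 1550.9 kg/h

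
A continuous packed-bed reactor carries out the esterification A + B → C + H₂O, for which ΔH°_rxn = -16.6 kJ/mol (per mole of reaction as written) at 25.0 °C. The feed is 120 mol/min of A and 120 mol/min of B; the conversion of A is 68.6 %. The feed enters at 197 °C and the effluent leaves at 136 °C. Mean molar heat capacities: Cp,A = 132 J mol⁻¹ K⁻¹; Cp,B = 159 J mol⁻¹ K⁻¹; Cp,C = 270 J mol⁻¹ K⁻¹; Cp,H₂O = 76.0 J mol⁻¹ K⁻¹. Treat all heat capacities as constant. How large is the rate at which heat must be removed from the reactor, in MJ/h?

Q_out = 180 MJ/h

Extent of reaction ξ = 0.686 × 120 = 82.32 mol/min
Reaction term: ξ·ΔH°_rxn = 82.32 × -16.6 = -1366.5 kJ/min
Sensible, feed 197→25 °C: -6006.2 kJ/min
Outlet flows (mol/min): A 37.68, B 37.68, C 82.32, H₂O 82.32
Sensible, products 25→136 °C: 4378.7 kJ/min
Q = ΔH = -2994.1 kJ/min = -49.901 kW
Heat removed = 179.64 MJ/h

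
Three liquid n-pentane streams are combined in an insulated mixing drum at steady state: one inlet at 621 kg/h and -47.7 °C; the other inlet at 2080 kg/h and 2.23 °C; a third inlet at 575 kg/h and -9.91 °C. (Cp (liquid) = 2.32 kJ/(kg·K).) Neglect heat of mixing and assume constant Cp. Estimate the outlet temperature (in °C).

Energy balance with Q = 0: Σ ṁᵢCp,ᵢ(T_out − Tᵢ) = 0
T_out = Σ ṁᵢCp,ᵢTᵢ / Σ ṁᵢCp,ᵢ
      = -71181 / 7600.3 = -9.3656 °C

T_out = -9.37 °C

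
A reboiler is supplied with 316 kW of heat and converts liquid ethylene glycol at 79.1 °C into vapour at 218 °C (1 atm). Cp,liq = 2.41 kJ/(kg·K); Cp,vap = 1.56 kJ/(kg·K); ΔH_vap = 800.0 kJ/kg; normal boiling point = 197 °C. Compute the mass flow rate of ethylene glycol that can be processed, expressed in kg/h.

Δh = 2.41×(197−79.1) + 800.0 + 1.56×(218−197) = 1116.9 kJ/kg
Q = 316 kW = 316 kJ/s = 1.1376e+06 kJ/h
ṁ = Q/Δh = 1.1376e+06 / 1116.9 = 1018.5 kg/h

ṁ = 1020 kg/h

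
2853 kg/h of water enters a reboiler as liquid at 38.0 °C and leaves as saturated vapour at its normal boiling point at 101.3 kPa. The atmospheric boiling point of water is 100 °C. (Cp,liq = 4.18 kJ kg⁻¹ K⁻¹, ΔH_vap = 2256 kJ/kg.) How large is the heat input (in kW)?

liquid 38.0→100 °C: 259.16 kJ/kg
vaporisation at 100 °C: 2256 kJ/kg
Δh = 259.16 + 2256 = 2515.2 kJ/kg
Q = ṁ·Δh = 2853 kg/h × 2515.2 kJ/kg = 7.1758e+06 kJ/h
|Q| = 1993.3 kW

Q = 1990 kW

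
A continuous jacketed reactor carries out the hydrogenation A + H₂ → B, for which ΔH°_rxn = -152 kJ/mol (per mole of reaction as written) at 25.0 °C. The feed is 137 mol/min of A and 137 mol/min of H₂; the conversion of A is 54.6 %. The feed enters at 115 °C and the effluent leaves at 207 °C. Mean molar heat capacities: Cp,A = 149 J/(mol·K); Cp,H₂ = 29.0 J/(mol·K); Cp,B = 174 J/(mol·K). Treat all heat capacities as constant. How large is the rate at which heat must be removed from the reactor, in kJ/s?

Extent of reaction ξ = 0.546 × 137 = 74.802 mol/min
Reaction term: ξ·ΔH°_rxn = 74.802 × -152 = -11370 kJ/min
Sensible, feed 115→25 °C: -2194.7 kJ/min
Outlet flows (mol/min): A 62.198, H₂ 62.198, B 74.802
Sensible, products 25→207 °C: 4383.8 kJ/min
Q = ΔH = -9180.8 kJ/min = -153.01 kW
Heat removed = 153.01 kJ/s

Q_out = 153 kJ/s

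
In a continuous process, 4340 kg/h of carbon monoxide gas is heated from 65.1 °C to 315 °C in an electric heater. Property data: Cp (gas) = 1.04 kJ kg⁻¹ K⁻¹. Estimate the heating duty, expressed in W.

Q = 313000 W

Q = ṁ·Cp·ΔT = 4340 × 1.04 × (315 − 65.1) = 1.1279e+06 kJ/h
Converting: 1.1279e+06 / 3600 s = 313.32 kW
Heating duty = 313320 W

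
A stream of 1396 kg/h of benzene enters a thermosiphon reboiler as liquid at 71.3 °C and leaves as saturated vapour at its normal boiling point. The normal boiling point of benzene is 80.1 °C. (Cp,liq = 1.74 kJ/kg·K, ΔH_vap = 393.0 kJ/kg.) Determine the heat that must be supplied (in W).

liquid 71.3→80.1 °C: 15.312 kJ/kg
vaporisation at 80.1 °C: 393 kJ/kg
Δh = 15.312 + 393 = 408.31 kJ/kg
Q = ṁ·Δh = 1396 kg/h × 408.31 kJ/kg = 570000 kJ/h
|Q| = 158.33 kW = 158330 W

Q = 158000 W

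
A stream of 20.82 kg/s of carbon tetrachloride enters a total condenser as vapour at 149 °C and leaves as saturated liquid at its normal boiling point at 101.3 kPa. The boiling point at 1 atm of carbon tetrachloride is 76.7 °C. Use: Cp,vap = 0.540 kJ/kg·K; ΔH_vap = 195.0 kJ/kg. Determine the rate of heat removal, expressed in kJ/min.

Q_c = 292000 kJ/min

vapour 149→76.7 °C: -39.042 kJ/kg
condensation at 76.7 °C: -195 kJ/kg
Δh = -39.042 + -195 = -234.04 kJ/kg
Q = ṁ·Δh = 20.82 kg/s × -234.04 kJ/kg = -4872.8 kJ/s
|Q| = 4872.8 kW = 292370 kJ/min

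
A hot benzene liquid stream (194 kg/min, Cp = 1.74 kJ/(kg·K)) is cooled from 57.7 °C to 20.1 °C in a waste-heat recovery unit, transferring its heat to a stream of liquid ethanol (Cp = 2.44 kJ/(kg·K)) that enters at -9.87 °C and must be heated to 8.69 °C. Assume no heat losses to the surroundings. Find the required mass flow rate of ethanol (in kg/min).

Heat released by hot stream: Q = 194 × 1.74 × (57.7 − 20.1) = 12692 kJ/min
Energy balance on cold side (adiabatic exchanger): Q = ṁ_c·Cp_c·(T_c,out − T_c,in)
ṁ_c = 12692 / [2.44 × (8.69 − -9.87)] = 280.27 kg/min

ṁ_c = 280 kg/min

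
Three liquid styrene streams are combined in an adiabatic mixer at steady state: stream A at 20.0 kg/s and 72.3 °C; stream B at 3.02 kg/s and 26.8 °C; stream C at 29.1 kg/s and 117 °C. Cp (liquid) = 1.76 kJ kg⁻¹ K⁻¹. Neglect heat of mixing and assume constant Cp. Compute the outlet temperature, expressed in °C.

T_out = 94.6 °C

No heat crosses the boundary, so H_out = H_in.
Σ ṁᵢCp,ᵢTᵢ = 20.0×1.76×72.3 + 3.02×1.76×26.8 + 29.1×1.76×117 = 8679.7
Σ ṁᵢCp,ᵢ = 20.0×1.76 + 3.02×1.76 + 29.1×1.76 = 91.731
T_out = 8679.7 / 91.731 = 94.621 °C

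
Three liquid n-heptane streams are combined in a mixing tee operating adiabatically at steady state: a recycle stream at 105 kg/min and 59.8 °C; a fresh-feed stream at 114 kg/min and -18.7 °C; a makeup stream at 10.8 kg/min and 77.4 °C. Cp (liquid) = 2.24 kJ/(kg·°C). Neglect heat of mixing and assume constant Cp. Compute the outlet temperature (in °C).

Adiabatic, steady state ⇒ Σ ṁᵢCp,ᵢ(T_out − Tᵢ) = 0
Σ ṁᵢCp,ᵢTᵢ = 105×2.24×59.8 + 114×2.24×-18.7 + 10.8×2.24×77.4 = 11162
Σ ṁᵢCp,ᵢ = 105×2.24 + 114×2.24 + 10.8×2.24 = 514.75
T_out = 11162 / 514.75 = 21.685 °C

T_out = 21.7 °C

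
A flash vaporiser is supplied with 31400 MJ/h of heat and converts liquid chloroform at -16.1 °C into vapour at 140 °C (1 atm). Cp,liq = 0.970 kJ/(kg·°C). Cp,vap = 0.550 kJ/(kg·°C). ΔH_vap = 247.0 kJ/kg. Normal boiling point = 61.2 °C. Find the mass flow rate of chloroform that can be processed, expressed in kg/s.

Δh = 0.970×(61.2−-16.1) + 247.0 + 0.550×(140−61.2) = 365.32 kJ/kg
Q = 31400 MJ/h = 8722.2 kJ/s = 8722.2 kJ/s
ṁ = Q/Δh = 8722.2 / 365.32 = 23.876 kg/s

ṁ = 23.9 kg/s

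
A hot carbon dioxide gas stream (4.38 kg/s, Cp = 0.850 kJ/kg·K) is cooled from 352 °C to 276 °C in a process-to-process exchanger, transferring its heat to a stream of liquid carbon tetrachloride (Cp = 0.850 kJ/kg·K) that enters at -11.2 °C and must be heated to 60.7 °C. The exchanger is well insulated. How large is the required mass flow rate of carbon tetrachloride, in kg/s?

ṁ_c = 4.63 kg/s

Heat released by hot stream: Q = 4.38 × 0.850 × (352 − 276) = 282.95 kJ/s
Energy balance on cold side (adiabatic exchanger): Q = ṁ_c·Cp_c·(T_c,out − T_c,in)
ṁ_c = 282.95 / [0.850 × (60.7 − -11.2)] = 4.6298 kg/s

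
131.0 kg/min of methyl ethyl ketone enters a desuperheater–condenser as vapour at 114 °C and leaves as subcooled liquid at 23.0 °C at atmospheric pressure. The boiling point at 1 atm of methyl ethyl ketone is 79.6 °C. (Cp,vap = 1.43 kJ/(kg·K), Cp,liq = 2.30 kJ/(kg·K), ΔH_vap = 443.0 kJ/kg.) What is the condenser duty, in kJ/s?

Q_c = 1360 kJ/s

vapour 114→79.6 °C: -49.192 kJ/kg
condensation at 79.6 °C: -443 kJ/kg
liquid 79.6→23.0 °C: -130.18 kJ/kg
Δh = -49.192 + -443 + -130.18 = -622.37 kJ/kg
Q = ṁ·Δh = 131.0 kg/min × -622.37 kJ/kg = -81531 kJ/min
|Q| = 1358.8 kW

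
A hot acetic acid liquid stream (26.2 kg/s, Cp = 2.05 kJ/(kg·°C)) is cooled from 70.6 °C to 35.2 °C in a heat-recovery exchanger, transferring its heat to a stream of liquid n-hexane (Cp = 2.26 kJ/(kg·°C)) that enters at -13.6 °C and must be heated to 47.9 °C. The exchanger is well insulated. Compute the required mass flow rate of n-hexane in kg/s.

ṁ_c = 13.7 kg/s

Heat released by hot stream: Q = 26.2 × 2.05 × (70.6 − 35.2) = 1901.3 kJ/s
Energy balance on cold side (adiabatic exchanger): Q = ṁ_c·Cp_c·(T_c,out − T_c,in)
ṁ_c = 1901.3 / [2.26 × (47.9 − -13.6)] = 13.68 kg/s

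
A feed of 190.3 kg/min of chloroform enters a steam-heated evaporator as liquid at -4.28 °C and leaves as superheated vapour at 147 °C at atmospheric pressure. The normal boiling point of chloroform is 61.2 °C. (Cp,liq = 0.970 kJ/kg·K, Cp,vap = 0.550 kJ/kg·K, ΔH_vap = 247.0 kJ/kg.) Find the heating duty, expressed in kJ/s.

Q = 1130 kJ/s

liquid -4.28→61.2 °C: 63.516 kJ/kg
vaporisation at 61.2 °C: 247 kJ/kg
vapour 61.2→147 °C: 47.19 kJ/kg
Δh = 63.516 + 247 + 47.19 = 357.71 kJ/kg
Q = ṁ·Δh = 190.3 kg/min × 357.71 kJ/kg = 68071 kJ/min
|Q| = 1134.5 kW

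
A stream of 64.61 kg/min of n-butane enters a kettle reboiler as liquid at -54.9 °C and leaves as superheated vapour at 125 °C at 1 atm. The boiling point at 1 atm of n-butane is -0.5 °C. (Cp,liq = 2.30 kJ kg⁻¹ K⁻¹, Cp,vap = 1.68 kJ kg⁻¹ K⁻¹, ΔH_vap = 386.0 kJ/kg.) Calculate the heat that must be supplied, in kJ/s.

Q = 777 kJ/s

liquid -54.9→-0.5 °C: 125.12 kJ/kg
vaporisation at -0.5 °C: 386 kJ/kg
vapour -0.5→125 °C: 210.84 kJ/kg
Δh = 125.12 + 386 + 210.84 = 721.96 kJ/kg
Q = ṁ·Δh = 64.61 kg/min × 721.96 kJ/kg = 46646 kJ/min
|Q| = 777.43 kW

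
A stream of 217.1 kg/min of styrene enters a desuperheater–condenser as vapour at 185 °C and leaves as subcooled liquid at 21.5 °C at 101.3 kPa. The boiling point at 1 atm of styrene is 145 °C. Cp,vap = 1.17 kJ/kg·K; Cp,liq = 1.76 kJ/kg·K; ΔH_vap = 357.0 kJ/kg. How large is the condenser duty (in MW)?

vapour 185→145 °C: -46.8 kJ/kg
condensation at 145 °C: -357 kJ/kg
liquid 145→21.5 °C: -217.36 kJ/kg
Δh = -46.8 + -357 + -217.36 = -621.16 kJ/kg
Q = ṁ·Δh = 217.1 kg/min × -621.16 kJ/kg = -134850 kJ/min
|Q| = 2247.6 kW = 2.2476 MW

Q_c = 2.25 MW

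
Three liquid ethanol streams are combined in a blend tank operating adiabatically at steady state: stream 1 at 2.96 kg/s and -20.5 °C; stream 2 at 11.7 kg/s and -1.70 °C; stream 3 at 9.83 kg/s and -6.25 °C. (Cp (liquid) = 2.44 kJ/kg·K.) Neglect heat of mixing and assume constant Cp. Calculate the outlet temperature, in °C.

No heat crosses the boundary, so H_out = H_in.
T_out = Σ ṁᵢCp,ᵢTᵢ / Σ ṁᵢCp,ᵢ
      = -346.5 / 59.756 = -5.7986 °C

T_out = -5.80 °C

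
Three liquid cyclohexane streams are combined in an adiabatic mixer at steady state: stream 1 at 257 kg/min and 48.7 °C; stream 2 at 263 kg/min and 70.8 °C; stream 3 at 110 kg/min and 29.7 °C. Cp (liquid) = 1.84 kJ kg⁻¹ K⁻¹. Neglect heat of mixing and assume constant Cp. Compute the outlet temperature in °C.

No heat crosses the boundary, so H_out = H_in.
T_out = Σ ṁᵢCp,ᵢTᵢ / Σ ṁᵢCp,ᵢ
      = 63302 / 1159.2 = 54.608 °C

T_out = 54.6 °C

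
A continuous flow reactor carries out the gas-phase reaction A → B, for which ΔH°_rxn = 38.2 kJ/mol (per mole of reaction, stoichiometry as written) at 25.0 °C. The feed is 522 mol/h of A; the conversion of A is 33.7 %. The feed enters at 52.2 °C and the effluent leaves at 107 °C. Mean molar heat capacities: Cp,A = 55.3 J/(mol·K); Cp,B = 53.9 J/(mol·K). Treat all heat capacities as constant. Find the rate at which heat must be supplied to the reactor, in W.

Q_in = 2300 W

Extent of reaction ξ = 0.337 × 522 = 175.91 mol/h
Reaction term: ξ·ΔH°_rxn = 175.91 × 38.2 = 6719.9 kJ/h
Sensible, feed 52.2→25 °C: -785.17 kJ/h
Outlet flows (mol/h): A 346.09, B 175.91
Sensible, products 25→107 °C: 2346.9 kJ/h
Q = ΔH = 8281.6 kJ/h = 2.3004 kW
Heat supplied = 2300.4 W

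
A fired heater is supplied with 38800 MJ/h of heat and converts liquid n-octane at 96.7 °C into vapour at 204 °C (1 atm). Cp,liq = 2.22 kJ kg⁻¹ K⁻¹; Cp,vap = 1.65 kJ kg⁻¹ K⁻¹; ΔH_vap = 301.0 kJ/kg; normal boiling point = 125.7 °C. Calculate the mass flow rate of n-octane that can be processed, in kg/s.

Δh = 2.22×(125.7−96.7) + 301.0 + 1.65×(204−125.7) = 494.57 kJ/kg
Q = 38800 MJ/h = 10778 kJ/s = 10778 kJ/s
ṁ = Q/Δh = 10778 / 494.57 = 21.792 kg/s

ṁ = 21.8 kg/s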